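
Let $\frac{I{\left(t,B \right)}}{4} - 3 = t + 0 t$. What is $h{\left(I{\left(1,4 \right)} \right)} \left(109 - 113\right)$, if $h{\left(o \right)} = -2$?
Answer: $8$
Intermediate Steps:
$I{\left(t,B \right)} = 12 + 4 t$ ($I{\left(t,B \right)} = 12 + 4 \left(t + 0 t\right) = 12 + 4 \left(t + 0\right) = 12 + 4 t$)
$h{\left(I{\left(1,4 \right)} \right)} \left(109 - 113\right) = - 2 \left(109 - 113\right) = \left(-2\right) \left(-4\right) = 8$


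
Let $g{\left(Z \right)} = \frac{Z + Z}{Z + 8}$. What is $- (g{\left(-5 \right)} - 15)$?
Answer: $\frac{55}{3} \approx 18.333$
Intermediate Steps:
$g{\left(Z \right)} = \frac{2 Z}{8 + Z}$
$- (g{\left(-5 \right)} - 15) = - (2 \left(-5\right) \frac{1}{8 - 5} - 15) = - (2 \left(-5\right) \frac{1}{3} - 15) = - (- \frac{10}{3} - 15) = \left(-1\right) \left(- \frac{55}{3}\right) = \frac{55}{3}$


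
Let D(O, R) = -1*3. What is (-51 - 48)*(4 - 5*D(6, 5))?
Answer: -1881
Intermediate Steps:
D(O, R) = -3
(-51 - 48)*(4 - 5*D(6, 5)) = (-51 - 48)*(4 - 5*(-3)) = -99*(4 + 15) = -99*19 = -1881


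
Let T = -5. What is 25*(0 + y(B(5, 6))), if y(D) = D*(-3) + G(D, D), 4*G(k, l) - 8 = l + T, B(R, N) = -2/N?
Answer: 125/3 ≈ 41.667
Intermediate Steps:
G(k, l) = ¾ + l/4 (G(k, l) = 2 + (l - 5)/4 = 2 + (-5 + l)/4 = 2 + (-5/4 + l/4) = ¾ + l/4)
y(D) = ¾ - 11*D/4 (y(D) = D*(-3) + (¾ + D/4) = -3*D + (¾ + D/4) = ¾ - 11*D/4)
25*(0 + y(B(5, 6))) = 25*(0 + (¾ - (-11)/(2*6))) = 25*(0 + (¾ - 11/4*(-⅓))) = 25*(0 + (¾ + 11/12)) = 25*(0 + 5/3) = 25*(5/3) = 125/3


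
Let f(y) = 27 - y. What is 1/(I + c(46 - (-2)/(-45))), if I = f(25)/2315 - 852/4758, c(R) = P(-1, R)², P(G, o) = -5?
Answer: 1835795/45567731 ≈ 0.040287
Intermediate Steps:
c(R) = 25 (c(R) = (-5)² = 25)
I = -327144/1835795 (I = (27 - 1*25)/2315 - 852/4758 = (27 - 25)*(1/2315) - 852*1/4758 = 2*(1/2315) - 142/793 = 2/2315 - 142/793 = -327144/1835795 ≈ -0.17820)
1/(I + c(46 - (-2)/(-45))) = 1/(-327144/1835795 + 25) = 1/(45567731/1835795) = 1835795/45567731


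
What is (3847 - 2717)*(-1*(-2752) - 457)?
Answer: 2593350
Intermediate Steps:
(3847 - 2717)*(-1*(-2752) - 457) = 1130*(2752 - 457) = 1130*2295 = 2593350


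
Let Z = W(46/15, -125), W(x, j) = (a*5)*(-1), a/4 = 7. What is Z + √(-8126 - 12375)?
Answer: -140 + I*√20501 ≈ -140.0 + 143.18*I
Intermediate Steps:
a = 28 (a = 4*7 = 28)
W(x, j) = -140 (W(x, j) = (28*5)*(-1) = 140*(-1) = -140)
Z = -140
Z + √(-8126 - 12375) = -140 + √(-8126 - 12375) = -140 + √(-20501) = -140 + I*√20501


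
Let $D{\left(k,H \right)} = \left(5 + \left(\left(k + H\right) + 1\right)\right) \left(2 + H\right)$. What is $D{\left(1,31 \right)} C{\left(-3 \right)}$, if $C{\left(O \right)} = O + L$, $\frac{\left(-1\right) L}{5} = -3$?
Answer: $15048$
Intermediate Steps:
$L = 15$ ($L = \left(-5\right) \left(-3\right) = 15$)
$D{\left(k,H \right)} = \left(2 + H\right) \left(6 + H + k\right)$ ($D{\left(k,H \right)} = \left(5 + \left(\left(H + k\right) + 1\right)\right) \left(2 + H\right) = \left(5 + \left(1 + H + k\right)\right) \left(2 + H\right) = \left(6 + H + k\right) \left(2 + H\right) = \left(2 + H\right) \left(6 + H + k\right)$)
$C{\left(O \right)} = 15 + O$ ($C{\left(O \right)} = O + 15 = 15 + O$)
$D{\left(1,31 \right)} C{\left(-3 \right)} = \left(12 + 31^{2} + 2 \cdot 1 + 8 \cdot 31 + 31 \cdot 1\right) \left(15 - 3\right) = \left(12 + 961 + 2 + 248 + 31\right) 12 = 1254 \cdot 12 = 15048$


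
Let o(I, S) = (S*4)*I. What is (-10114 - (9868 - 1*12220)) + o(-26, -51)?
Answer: -2458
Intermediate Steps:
o(I, S) = 4*I*S (o(I, S) = (4*S)*I = 4*I*S)
(-10114 - (9868 - 1*12220)) + o(-26, -51) = (-10114 - (9868 - 1*12220)) + 4*(-26)*(-51) = (-10114 - (9868 - 12220)) + 5304 = (-10114 - 1*(-2352)) + 5304 = (-10114 + 2352) + 5304 = -7762 + 5304 = -2458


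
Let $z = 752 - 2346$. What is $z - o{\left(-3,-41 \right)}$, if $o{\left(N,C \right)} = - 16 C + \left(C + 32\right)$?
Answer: $-2241$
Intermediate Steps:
$o{\left(N,C \right)} = 32 - 15 C$ ($o{\left(N,C \right)} = - 16 C + \left(32 + C\right) = 32 - 15 C$)
$z = -1594$ ($z = 752 - 2346 = -1594$)
$z - o{\left(-3,-41 \right)} = -1594 - \left(32 - -615\right) = -1594 - \left(32 + 615\right) = -1594 - 647 = -2241$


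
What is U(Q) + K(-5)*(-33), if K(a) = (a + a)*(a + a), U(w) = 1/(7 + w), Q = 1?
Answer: -26399/8 ≈ -3299.9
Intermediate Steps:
K(a) = 4*a² (K(a) = (2*a)*(2*a) = 4*a²)
U(Q) + K(-5)*(-33) = 1/(7 + 1) + (4*(-5)²)*(-33) = 1/8 + (4*25)*(-33) = ⅛ + 100*(-33) = ⅛ - 3300 = -26399/8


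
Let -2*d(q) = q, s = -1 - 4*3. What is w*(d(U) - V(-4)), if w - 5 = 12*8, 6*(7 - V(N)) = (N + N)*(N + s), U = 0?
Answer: 4747/3 ≈ 1582.3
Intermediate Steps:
s = -13 (s = -1 - 12 = -13)
d(q) = -q/2
V(N) = 7 - N*(-13 + N)/3 (V(N) = 7 - (N + N)*(N - 13)/6 = 7 - 2*N*(-13 + N)/6 = 7 - N*(-13 + N)/3)
w = 101 (w = 5 + 12*8 = 5 + 96 = 101)
w*(d(U) - V(-4)) = 101*(-½*0 - (7 - ⅓*(-4)² + (13/3)*(-4))) = 101*(0 - (7 - ⅓*16 - 52/3)) = 101*(0 - (7 - 16/3 - 52/3)) = 101*(0 - 1*(-47/3)) = 101*(0 + 47/3) = 101*(47/3) = 4747/3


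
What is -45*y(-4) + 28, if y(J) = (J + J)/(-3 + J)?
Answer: -164/7 ≈ -23.429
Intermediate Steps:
y(J) = 2*J/(-3 + J) (y(J) = (2*J)/(-3 + J) = 2*J/(-3 + J))
-45*y(-4) + 28 = -90*(-4)/(-3 - 4) + 28 = -90*(-4)/(-7) + 28 = -90*(-4)*(-1)/7 + 28 = -45*8/7 + 28 = -360/7 + 28 = -164/7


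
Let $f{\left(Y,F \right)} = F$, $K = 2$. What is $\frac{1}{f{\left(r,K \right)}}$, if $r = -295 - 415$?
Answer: $\frac{1}{2} \approx 0.5$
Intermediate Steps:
$r = -710$ ($r = -295 - 415 = -710$)
$\frac{1}{f{\left(r,K \right)}} = \frac{1}{2}$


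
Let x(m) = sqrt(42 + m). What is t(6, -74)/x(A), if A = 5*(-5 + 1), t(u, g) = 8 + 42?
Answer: 25*sqrt(22)/11 ≈ 10.660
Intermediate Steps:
t(u, g) = 50
A = -20 (A = 5*(-4) = -20)
t(6, -74)/x(A) = 50/(sqrt(42 - 20)) = 50/(sqrt(22)) = 50*(sqrt(22)/22) = 25*sqrt(22)/11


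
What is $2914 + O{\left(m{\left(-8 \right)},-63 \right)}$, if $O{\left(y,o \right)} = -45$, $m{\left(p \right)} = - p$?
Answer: $2869$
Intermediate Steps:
$2914 + O{\left(m{\left(-8 \right)},-63 \right)} = 2914 - 45 = 2869$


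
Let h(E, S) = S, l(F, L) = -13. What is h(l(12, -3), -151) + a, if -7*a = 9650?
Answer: -10707/7 ≈ -1529.6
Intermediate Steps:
a = -9650/7 (a = -⅐*9650 = -9650/7 ≈ -1378.6)
h(l(12, -3), -151) + a = -151 - 9650/7 = -10707/7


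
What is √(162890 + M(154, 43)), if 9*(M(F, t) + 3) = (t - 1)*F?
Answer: √1472451/3 ≈ 404.48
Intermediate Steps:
M(F, t) = -3 + F*(-1 + t)/9 (M(F, t) = -3 + ((t - 1)*F)/9 = -3 + ((-1 + t)*F)/9 = -3 + (F*(-1 + t))/9 = -3 + F*(-1 + t)/9)
√(162890 + M(154, 43)) = √(162890 + (-3 - ⅑*154 + (⅑)*154*43)) = √(162890 + (-3 - 154/9 + 6622/9)) = √(162890 + 2147/3) = √(490817/3) = √1472451/3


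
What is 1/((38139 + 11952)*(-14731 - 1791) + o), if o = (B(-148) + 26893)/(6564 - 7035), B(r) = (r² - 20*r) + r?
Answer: -157/129933767017 ≈ -1.2083e-9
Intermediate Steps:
B(r) = r² - 19*r
o = -17203/157 (o = (-148*(-19 - 148) + 26893)/(6564 - 7035) = (-148*(-167) + 26893)/(-471) = (24716 + 26893)*(-1/471) = 51609*(-1/471) = -17203/157 ≈ -109.57)
1/((38139 + 11952)*(-14731 - 1791) + o) = 1/((38139 + 11952)*(-14731 - 1791) - 17203/157) = 1/(50091*(-16522) - 17203/157) = 1/(-827603502 - 17203/157) = 1/(-129933767017/157) = -157/129933767017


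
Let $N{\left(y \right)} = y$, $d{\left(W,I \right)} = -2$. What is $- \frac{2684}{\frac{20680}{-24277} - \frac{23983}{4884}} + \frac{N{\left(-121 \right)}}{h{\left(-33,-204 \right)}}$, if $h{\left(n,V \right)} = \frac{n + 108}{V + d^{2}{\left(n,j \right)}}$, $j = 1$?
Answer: $\frac{146917215544}{186337203} \approx 788.45$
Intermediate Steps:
$h{\left(n,V \right)} = \frac{108 + n}{4 + V}$ ($h{\left(n,V \right)} = \frac{n + 108}{V + \left(-2\right)^{2}} = \frac{108 + n}{V + 4} = \frac{108 + n}{4 + V}$)
$- \frac{2684}{\frac{20680}{-24277} - \frac{23983}{4884}} + \frac{N{\left(-121 \right)}}{h{\left(-33,-204 \right)}} = - \frac{2684}{\frac{20680}{-24277} - \frac{23983}{4884}} - \frac{121}{\frac{1}{4 - 204} \left(108 - 33\right)} = - \frac{2684}{20680 \left(- \frac{1}{24277}\right) - \frac{23983}{4884}} - \frac{121}{\frac{1}{-200} \cdot 75} = - \frac{2684}{- \frac{1880}{2207} - \frac{23983}{4884}} - \frac{121}{\left(- \frac{1}{200}\right) 75} = - \frac{2684}{- \frac{62112401}{10778988}} - \frac{121}{- \frac{3}{8}} = \left(-2684\right) \left(- \frac{10778988}{62112401}\right) - - \frac{968}{3} = \frac{28930803792}{62112401} + \frac{968}{3} = \frac{146917215544}{186337203}$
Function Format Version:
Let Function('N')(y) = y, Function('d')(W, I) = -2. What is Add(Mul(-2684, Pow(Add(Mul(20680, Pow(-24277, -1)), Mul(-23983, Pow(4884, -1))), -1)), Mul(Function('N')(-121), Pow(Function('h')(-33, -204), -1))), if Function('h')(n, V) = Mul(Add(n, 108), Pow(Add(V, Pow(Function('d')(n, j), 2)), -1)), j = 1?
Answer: Rational(146917215544, 186337203) ≈ 788.45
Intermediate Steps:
Function('h')(n, V) = Mul(Pow(Add(4, V), -1), Add(108, n)) (Function('h')(n, V) = Mul(Add(n, 108), Pow(Add(V, Pow(-2, 2)), -1)) = Mul(Add(108, n), Pow(Add(V, 4), -1)) = Mul(Add(108, n), Pow(Add(4, V), -1)) = Mul(Pow(Add(4, V), -1), Add(108, n)))
Add(Mul(-2684, Pow(Add(Mul(20680, Pow(-24277, -1)), Mul(-23983, Pow(4884, -1))), -1)), Mul(Function('N')(-121), Pow(Function('h')(-33, -204), -1))) = Add(Mul(-2684, Pow(Add(Mul(20680, Pow(-24277, -1)), Mul(-23983, Pow(4884, -1))), -1)), Mul(-121, Pow(Mul(Pow(Add(4, -204), -1), Add(108, -33)), -1))) = Add(Mul(-2684, Pow(Add(Mul(20680, Rational(-1, 24277)), Mul(-23983, Rational(1, 4884))), -1)), Mul(-121, Pow(Mul(Pow(-200, -1), 75), -1))) = Add(Mul(-2684, Pow(Add(Rational(-1880, 2207), Rational(-23983, 4884)), -1)), Mul(-121, Pow(Mul(Rational(-1, 200), 75), -1))) = Add(Mul(-2684, Pow(Rational(-62112401, 10778988), -1)), Mul(-121, Pow(Rational(-3, 8), -1))) = Add(Mul(-2684, Rational(-10778988, 62112401)), Mul(-121, Rational(-8, 3))) = Add(Rational(28930803792, 62112401), Rational(968, 3)) = Rational(146917215544, 186337203)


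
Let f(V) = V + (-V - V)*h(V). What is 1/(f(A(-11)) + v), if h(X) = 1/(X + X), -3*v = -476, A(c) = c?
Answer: 3/440 ≈ 0.0068182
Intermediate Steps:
v = 476/3 (v = -⅓*(-476) = 476/3 ≈ 158.67)
h(X) = 1/(2*X)
f(V) = -1 + V (f(V) = V + (-V - V)*(1/(2*V)) = V + (-2*V)*(1/(2*V)) = V - 1 = -1 + V)
1/(f(A(-11)) + v) = 1/((-1 - 11) + 476/3) = 1/(-12 + 476/3) = 1/(440/3) = 3/440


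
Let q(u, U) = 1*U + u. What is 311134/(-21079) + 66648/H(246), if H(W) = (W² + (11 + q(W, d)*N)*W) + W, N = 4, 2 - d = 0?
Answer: -7855735984/540149375 ≈ -14.544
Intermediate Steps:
d = 2 (d = 2 - 1*0 = 2 + 0 = 2)
q(u, U) = U + u
H(W) = W + W² + W*(19 + 4*W) (H(W) = (W² + (11 + (2 + W)*4)*W) + W = (W² + (11 + (8 + 4*W))*W) + W = (W² + (19 + 4*W)*W) + W = (W² + W*(19 + 4*W)) + W = W + W² + W*(19 + 4*W))
311134/(-21079) + 66648/H(246) = 311134/(-21079) + 66648/((5*246*(4 + 246))) = 311134*(-1/21079) + 66648/((5*246*250)) = -311134/21079 + 66648/307500 = -311134/21079 + 66648*(1/307500) = -311134/21079 + 5554/25625 = -7855735984/540149375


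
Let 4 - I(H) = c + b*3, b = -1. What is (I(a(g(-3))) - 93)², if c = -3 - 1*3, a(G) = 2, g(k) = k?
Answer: 6400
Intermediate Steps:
c = -6 (c = -3 - 3 = -6)
I(H) = 13 (I(H) = 4 - (-6 - 1*3) = 4 - (-6 - 3) = 4 - 1*(-9) = 4 + 9 = 13)
(I(a(g(-3))) - 93)² = (13 - 93)² = (-80)² = 6400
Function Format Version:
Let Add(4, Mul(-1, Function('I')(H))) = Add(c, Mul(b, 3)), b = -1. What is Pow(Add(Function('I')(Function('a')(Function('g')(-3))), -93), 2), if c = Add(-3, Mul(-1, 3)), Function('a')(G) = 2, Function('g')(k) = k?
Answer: 6400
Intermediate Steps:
c = -6 (c = Add(-3, -3) = -6)
Function('I')(H) = 13 (Function('I')(H) = Add(4, Mul(-1, Add(-6, Mul(-1, 3)))) = Add(4, Mul(-1, Add(-6, -3))) = Add(4, Mul(-1, -9)) = Add(4, 9) = 13)
Pow(Add(Function('I')(Function('a')(Function('g')(-3))), -93), 2) = Pow(Add(13, -93), 2) = Pow(-80, 2) = 6400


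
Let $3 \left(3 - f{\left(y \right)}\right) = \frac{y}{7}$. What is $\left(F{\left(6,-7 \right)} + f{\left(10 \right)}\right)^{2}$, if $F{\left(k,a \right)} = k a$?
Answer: $\frac{687241}{441} \approx 1558.4$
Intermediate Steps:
$F{\left(k,a \right)} = a k$
$f{\left(y \right)} = 3 - \frac{y}{21}$ ($f{\left(y \right)} = 3 - \frac{y \frac{1}{7}}{3} = 3 - \frac{\frac{1}{7} y}{3} = 3 - \frac{y}{21}$)
$\left(F{\left(6,-7 \right)} + f{\left(10 \right)}\right)^{2} = \left(\left(-7\right) 6 + \left(3 - \frac{10}{21}\right)\right)^{2} = \left(-42 + \left(3 - \frac{10}{21}\right)\right)^{2} = \left(-42 + \frac{53}{21}\right)^{2} = \left(- \frac{829}{21}\right)^{2} = \frac{687241}{441}$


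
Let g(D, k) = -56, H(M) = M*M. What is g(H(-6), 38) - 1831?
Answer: -1887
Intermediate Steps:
H(M) = M**2
g(H(-6), 38) - 1831 = -56 - 1831 = -1887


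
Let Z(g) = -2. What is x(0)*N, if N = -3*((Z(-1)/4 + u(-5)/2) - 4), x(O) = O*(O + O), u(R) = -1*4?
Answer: 0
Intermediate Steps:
u(R) = -4
x(O) = 2*O² (x(O) = O*(2*O) = 2*O²)
N = 39/2 (N = -3*((-2/4 - 4/2) - 4) = -3*((-2*¼ - 4*½) - 4) = -3*((-½ - 2) - 4) = -3*(-5/2 - 4) = -3*(-13/2) = 39/2 ≈ 19.500)
x(0)*N = (2*0²)*(39/2) = (2*0)*(39/2) = 0*(39/2) = 0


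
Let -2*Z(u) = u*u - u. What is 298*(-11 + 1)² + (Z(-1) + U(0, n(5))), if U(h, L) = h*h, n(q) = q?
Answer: 29799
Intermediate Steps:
U(h, L) = h²
Z(u) = u/2 - u²/2 (Z(u) = -(u*u - u)/2 = -(u² - u)/2 = u/2 - u²/2)
298*(-11 + 1)² + (Z(-1) + U(0, n(5))) = 298*(-11 + 1)² + ((½)*(-1)*(1 - 1*(-1)) + 0²) = 298*(-10)² + ((½)*(-1)*(1 + 1) + 0) = 298*100 + ((½)*(-1)*2 + 0) = 29800 + (-1 + 0) = 29800 - 1 = 29799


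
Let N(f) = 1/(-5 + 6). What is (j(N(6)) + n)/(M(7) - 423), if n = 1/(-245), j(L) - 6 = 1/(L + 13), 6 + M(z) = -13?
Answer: -2973/216580 ≈ -0.013727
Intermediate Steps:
N(f) = 1 (N(f) = 1/1 = 1)
M(z) = -19 (M(z) = -6 - 13 = -19)
j(L) = 6 + 1/(13 + L) (j(L) = 6 + 1/(L + 13) = 6 + 1/(13 + L))
n = -1/245 ≈ -0.0040816
(j(N(6)) + n)/(M(7) - 423) = ((79 + 6*1)/(13 + 1) - 1/245)/(-19 - 423) = ((79 + 6)/14 - 1/245)/(-442) = ((1/14)*85 - 1/245)*(-1/442) = (85/14 - 1/245)*(-1/442) = (2973/490)*(-1/442) = -2973/216580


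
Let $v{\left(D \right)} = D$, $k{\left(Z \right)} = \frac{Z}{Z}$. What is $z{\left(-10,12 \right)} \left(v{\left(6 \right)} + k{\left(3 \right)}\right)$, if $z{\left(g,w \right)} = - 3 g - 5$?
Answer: $175$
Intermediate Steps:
$k{\left(Z \right)} = 1$
$z{\left(g,w \right)} = -5 - 3 g$
$z{\left(-10,12 \right)} \left(v{\left(6 \right)} + k{\left(3 \right)}\right) = \left(-5 - -30\right) \left(6 + 1\right) = \left(-5 + 30\right) 7 = 25 \cdot 7 = 175$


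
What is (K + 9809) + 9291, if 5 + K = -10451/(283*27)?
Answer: 145894444/7641 ≈ 19094.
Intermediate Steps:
K = -48656/7641 (K = -5 - 10451/(283*27) = -5 - 10451/7641 = -48656/7641 ≈ -6.3678)
(K + 9809) + 9291 = (-48656/7641 + 9809) + 9291 = 74901913/7641 + 9291 = 145894444/7641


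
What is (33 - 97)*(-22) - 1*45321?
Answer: -43913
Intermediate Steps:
(33 - 97)*(-22) - 1*45321 = -64*(-22) - 45321 = 1408 - 45321 = -43913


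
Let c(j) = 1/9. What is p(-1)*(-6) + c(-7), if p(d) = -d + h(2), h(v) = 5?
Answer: -323/9 ≈ -35.889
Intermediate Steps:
c(j) = ⅑ (c(j) = 1*(⅑) = ⅑)
p(d) = 5 - d (p(d) = -d + 5 = 5 - d)
p(-1)*(-6) + c(-7) = (5 - 1*(-1))*(-6) + ⅑ = (5 + 1)*(-6) + ⅑ = 6*(-6) + ⅑ = -36 + ⅑ = -323/9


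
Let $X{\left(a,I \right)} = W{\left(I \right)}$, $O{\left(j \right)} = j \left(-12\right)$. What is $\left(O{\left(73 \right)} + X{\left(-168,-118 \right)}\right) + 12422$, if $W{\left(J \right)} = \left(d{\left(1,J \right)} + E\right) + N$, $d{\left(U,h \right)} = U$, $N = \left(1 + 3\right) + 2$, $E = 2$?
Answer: $11555$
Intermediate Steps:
$N = 6$ ($N = 4 + 2 = 6$)
$W{\left(J \right)} = 9$ ($W{\left(J \right)} = \left(1 + 2\right) + 6 = 3 + 6 = 9$)
$O{\left(j \right)} = - 12 j$
$X{\left(a,I \right)} = 9$
$\left(O{\left(73 \right)} + X{\left(-168,-118 \right)}\right) + 12422 = \left(\left(-12\right) 73 + 9\right) + 12422 = \left(-876 + 9\right) + 12422 = -867 + 12422 = 11555$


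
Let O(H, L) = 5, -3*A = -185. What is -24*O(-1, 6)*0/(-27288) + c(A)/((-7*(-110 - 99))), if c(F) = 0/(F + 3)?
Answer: 0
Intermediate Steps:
A = 185/3 (A = -1/3*(-185) = 185/3 ≈ 61.667)
c(F) = 0 (c(F) = 0/(3 + F) = 0)
-24*O(-1, 6)*0/(-27288) + c(A)/((-7*(-110 - 99))) = -24*5*0/(-27288) + 0/((-7*(-110 - 99))) = -120*0*(-1/27288) + 0/((-7*(-209))) = -1*0*(-1/27288) + 0/1463 = 0*(-1/27288) + 0*(1/1463) = 0 + 0 = 0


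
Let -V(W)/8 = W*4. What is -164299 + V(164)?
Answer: -169547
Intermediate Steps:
V(W) = -32*W (V(W) = -8*W*4 = -32*W)
-164299 + V(164) = -164299 - 32*164 = -164299 - 5248 = -169547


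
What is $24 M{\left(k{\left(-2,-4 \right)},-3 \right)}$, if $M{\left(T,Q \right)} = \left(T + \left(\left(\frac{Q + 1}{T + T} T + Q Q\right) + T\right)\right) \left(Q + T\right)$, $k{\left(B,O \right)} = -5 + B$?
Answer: $1440$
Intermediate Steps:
$M{\left(T,Q \right)} = \left(Q + T\right) \left(\frac{1}{2} + Q^{2} + \frac{Q}{2} + 2 T\right)$ ($M{\left(T,Q \right)} = \left(T + \left(\left(\frac{1 + Q}{2 T} T + Q^{2}\right) + T\right)\right) \left(Q + T\right) = \left(T + \left(\left(\left(\frac{1}{2} + \frac{Q}{2}\right) + Q^{2}\right) + T\right)\right) \left(Q + T\right) = \left(T + \left(\left(\frac{1}{2} + Q^{2} + \frac{Q}{2}\right) + T\right)\right) \left(Q + T\right) = \left(T + \left(\frac{1}{2} + T + Q^{2} + \frac{Q}{2}\right)\right) \left(Q + T\right) = \left(\frac{1}{2} + Q^{2} + \frac{Q}{2} + 2 T\right) \left(Q + T\right) = \left(Q + T\right) \left(\frac{1}{2} + Q^{2} + \frac{Q}{2} + 2 T\right)$)
$24 M{\left(k{\left(-2,-4 \right)},-3 \right)} = 24 \left(\left(-3\right)^{3} + \frac{1}{2} \left(-3\right) + \frac{-5 - 2}{2} + \frac{\left(-3\right)^{2}}{2} + 2 \left(-5 - 2\right)^{2} + \left(-5 - 2\right) \left(-3\right)^{2} + \frac{5}{2} \left(-3\right) \left(-5 - 2\right)\right) = 24 \left(-27 - \frac{3}{2} + \frac{1}{2} \left(-7\right) + \frac{1}{2} \cdot 9 + 2 \left(-7\right)^{2} - 63 + \frac{5}{2} \left(-3\right) \left(-7\right)\right) = 24 \left(-27 - \frac{3}{2} - \frac{7}{2} + \frac{9}{2} + 2 \cdot 49 - 63 + \frac{105}{2}\right) = 24 \left(-27 - \frac{3}{2} - \frac{7}{2} + \frac{9}{2} + 98 - 63 + \frac{105}{2}\right) = 24 \cdot 60 = 1440$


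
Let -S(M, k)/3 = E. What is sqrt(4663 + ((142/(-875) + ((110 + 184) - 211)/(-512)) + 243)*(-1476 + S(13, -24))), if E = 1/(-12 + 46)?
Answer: I*sqrt(3204216089658815)/95200 ≈ 594.6*I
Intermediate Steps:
E = 1/34 ≈ 0.029412
S(M, k) = -3/34 (S(M, k) = -3*1/34 = -3/34)
sqrt(4663 + ((142/(-875) + ((110 + 184) - 211)/(-512)) + 243)*(-1476 + S(13, -24))) = sqrt(4663 + ((142/(-875) + ((110 + 184) - 211)/(-512)) + 243)*(-1476 - 3/34)) = sqrt(4663 + ((142*(-1/875) + (294 - 211)*(-1/512)) + 243)*(-50187/34)) = sqrt(4663 + ((-142/875 + 83*(-1/512)) + 243)*(-50187/34)) = sqrt(4663 + ((-142/875 - 83/512) + 243)*(-50187/34)) = sqrt(4663 + (-145329/448000 + 243)*(-50187/34)) = sqrt(4663 + (108718671/448000)*(-50187/34)) = sqrt(4663 - 5456263941477/15232000) = sqrt(-5385237125477/15232000) = I*sqrt(3204216089658815)/95200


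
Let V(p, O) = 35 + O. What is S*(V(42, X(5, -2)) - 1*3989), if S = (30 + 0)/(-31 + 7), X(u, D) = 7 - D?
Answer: 19725/4 ≈ 4931.3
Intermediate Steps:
S = -5/4 (S = 30/(-24) = 30*(-1/24) = -5/4 ≈ -1.2500)
S*(V(42, X(5, -2)) - 1*3989) = -5*((35 + (7 - 1*(-2))) - 1*3989)/4 = -5*((35 + (7 + 2)) - 3989)/4 = -5*((35 + 9) - 3989)/4 = -5*(44 - 3989)/4 = -5/4*(-3945) = 19725/4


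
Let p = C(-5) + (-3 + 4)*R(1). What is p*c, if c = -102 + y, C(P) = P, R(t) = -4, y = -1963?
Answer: 18585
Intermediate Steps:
p = -9 (p = -5 + (-3 + 4)*(-4) = -5 + 1*(-4) = -5 - 4 = -9)
c = -2065 (c = -102 - 1963 = -2065)
p*c = -9*(-2065) = 18585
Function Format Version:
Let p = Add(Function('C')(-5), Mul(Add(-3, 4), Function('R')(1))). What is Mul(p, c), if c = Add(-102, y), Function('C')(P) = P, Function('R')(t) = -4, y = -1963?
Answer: 18585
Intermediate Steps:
p = -9 (p = Add(-5, Mul(Add(-3, 4), -4)) = Add(-5, Mul(1, -4)) = Add(-5, -4) = -9)
c = -2065 (c = Add(-102, -1963) = -2065)
Mul(p, c) = Mul(-9, -2065) = 18585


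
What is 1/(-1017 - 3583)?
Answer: -1/4600 ≈ -0.00021739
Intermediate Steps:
1/(-1017 - 3583) = 1/(-4600) = -1/4600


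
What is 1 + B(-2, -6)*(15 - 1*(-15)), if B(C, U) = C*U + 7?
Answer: 571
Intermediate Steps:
B(C, U) = 7 + C*U
1 + B(-2, -6)*(15 - 1*(-15)) = 1 + (7 - 2*(-6))*(15 - 1*(-15)) = 1 + (7 + 12)*(15 + 15) = 1 + 19*30 = 1 + 570 = 571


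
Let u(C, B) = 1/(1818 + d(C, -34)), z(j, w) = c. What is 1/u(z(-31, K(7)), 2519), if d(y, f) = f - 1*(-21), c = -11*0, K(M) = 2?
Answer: 1805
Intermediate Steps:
c = 0
d(y, f) = 21 + f (d(y, f) = f + 21 = 21 + f)
z(j, w) = 0
u(C, B) = 1/1805 (u(C, B) = 1/(1818 + (21 - 34)) = 1/(1818 - 13) = 1/1805)
1/u(z(-31, K(7)), 2519) = 1/(1/1805) = 1805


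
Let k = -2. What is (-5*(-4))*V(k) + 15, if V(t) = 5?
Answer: 115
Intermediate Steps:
(-5*(-4))*V(k) + 15 = -5*(-4)*5 + 15 = 20*5 + 15 = 100 + 15 = 115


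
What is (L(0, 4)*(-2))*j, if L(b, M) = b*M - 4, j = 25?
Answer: 200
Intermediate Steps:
L(b, M) = -4 + M*b (L(b, M) = M*b - 4 = -4 + M*b)
(L(0, 4)*(-2))*j = ((-4 + 4*0)*(-2))*25 = ((-4 + 0)*(-2))*25 = -4*(-2)*25 = 8*25 = 200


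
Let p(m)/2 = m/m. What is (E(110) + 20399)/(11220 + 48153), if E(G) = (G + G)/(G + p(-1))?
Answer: 190409/554148 ≈ 0.34361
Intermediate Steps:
p(m) = 2 (p(m) = 2*(m/m) = 2*1 = 2)
E(G) = 2*G/(2 + G) (E(G) = (G + G)/(G + 2) = (2*G)/(2 + G) = 2*G/(2 + G))
(E(110) + 20399)/(11220 + 48153) = (2*110/(2 + 110) + 20399)/(11220 + 48153) = (2*110/112 + 20399)/59373 = (2*110*(1/112) + 20399)*(1/59373) = (55/28 + 20399)*(1/59373) = (571227/28)*(1/59373) = 190409/554148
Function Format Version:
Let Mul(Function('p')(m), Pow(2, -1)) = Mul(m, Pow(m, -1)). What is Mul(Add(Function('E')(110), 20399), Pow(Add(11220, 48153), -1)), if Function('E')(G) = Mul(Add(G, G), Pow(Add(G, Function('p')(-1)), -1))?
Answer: Rational(190409, 554148) ≈ 0.34361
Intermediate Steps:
Function('p')(m) = 2 (Function('p')(m) = Mul(2, Mul(m, Pow(m, -1))) = Mul(2, 1) = 2)
Function('E')(G) = Mul(2, G, Pow(Add(2, G), -1)) (Function('E')(G) = Mul(Add(G, G), Pow(Add(G, 2), -1)) = Mul(Mul(2, G), Pow(Add(2, G), -1)) = Mul(2, G, Pow(Add(2, G), -1)))
Mul(Add(Function('E')(110), 20399), Pow(Add(11220, 48153), -1)) = Mul(Add(Mul(2, 110, Pow(Add(2, 110), -1)), 20399), Pow(Add(11220, 48153), -1)) = Mul(Add(Mul(2, 110, Pow(112, -1)), 20399), Pow(59373, -1)) = Mul(Add(Mul(2, 110, Rational(1, 112)), 20399), Rational(1, 59373)) = Mul(Add(Rational(55, 28), 20399), Rational(1, 59373)) = Mul(Rational(571227, 28), Rational(1, 59373)) = Rational(190409, 554148)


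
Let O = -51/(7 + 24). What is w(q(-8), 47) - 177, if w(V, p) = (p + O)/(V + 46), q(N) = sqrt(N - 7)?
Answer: (-5487*sqrt(15) + 250996*I)/(31*(sqrt(15) - 46*I)) ≈ -176.02 - 0.08243*I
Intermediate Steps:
O = -51/31 ≈ -1.6452
q(N) = sqrt(-7 + N)
w(V, p) = (-51/31 + p)/(46 + V) (w(V, p) = (p - 51/31)/(V + 46) = (-51/31 + p)/(46 + V))
w(q(-8), 47) - 177 = (-51/31 + 47)/(46 + sqrt(-7 - 8)) - 177 = (1406/31)/(46 + sqrt(-15)) - 177 = (1406/31)/(46 + I*sqrt(15)) - 177 = 1406/(31*(46 + I*sqrt(15))) - 177 = -177 + 1406/(31*(46 + I*sqrt(15)))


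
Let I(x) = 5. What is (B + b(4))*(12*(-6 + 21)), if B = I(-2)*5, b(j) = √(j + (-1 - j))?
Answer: 4500 + 180*I ≈ 4500.0 + 180.0*I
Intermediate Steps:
b(j) = I (b(j) = √(-1) = I)
B = 25 (B = 5*5 = 25)
(B + b(4))*(12*(-6 + 21)) = (25 + I)*(12*(-6 + 21)) = (25 + I)*(12*15) = (25 + I)*180 = 4500 + 180*I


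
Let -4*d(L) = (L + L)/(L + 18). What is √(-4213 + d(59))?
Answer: I*√99924594/154 ≈ 64.911*I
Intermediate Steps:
d(L) = -L/(2*(18 + L)) (d(L) = -(L + L)/(4*(L + 18)) = -2*L/(4*(18 + L)) = -L/(2*(18 + L)))
√(-4213 + d(59)) = √(-4213 - 1*59/(36 + 2*59)) = √(-4213 - 1*59/(36 + 118)) = √(-4213 - 1*59/154) = √(-4213 - 1*59*1/154) = √(-4213 - 59/154) = √(-648861/154) = I*√99924594/154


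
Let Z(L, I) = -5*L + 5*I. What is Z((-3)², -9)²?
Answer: 8100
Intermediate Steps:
Z((-3)², -9)² = (-5*(-3)² + 5*(-9))² = (-5*9 - 45)² = (-45 - 45)² = (-90)² = 8100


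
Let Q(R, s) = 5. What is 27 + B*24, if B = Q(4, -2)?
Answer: 147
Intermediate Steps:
B = 5
27 + B*24 = 27 + 5*24 = 27 + 120 = 147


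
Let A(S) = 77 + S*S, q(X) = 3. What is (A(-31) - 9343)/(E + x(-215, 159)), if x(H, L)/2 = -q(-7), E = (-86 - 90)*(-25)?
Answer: -8305/4394 ≈ -1.8901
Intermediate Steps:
A(S) = 77 + S²
E = 4400 (E = -176*(-25) = 4400)
x(H, L) = -6 (x(H, L) = 2*(-1*3) = 2*(-3) = -6)
(A(-31) - 9343)/(E + x(-215, 159)) = ((77 + (-31)²) - 9343)/(4400 - 6) = ((77 + 961) - 9343)/4394 = (1038 - 9343)*(1/4394) = -8305*1/4394 = -8305/4394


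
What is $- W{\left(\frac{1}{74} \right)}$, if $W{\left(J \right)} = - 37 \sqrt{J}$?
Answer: $\frac{\sqrt{74}}{2} \approx 4.3012$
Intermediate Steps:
$- W{\left(\frac{1}{74} \right)} = - \left(-37\right) \sqrt{\frac{1}{74}} = - \frac{-37}{\sqrt{74}} = - \left(-37\right) \frac{\sqrt{74}}{74} = - \frac{\left(-1\right) \sqrt{74}}{2} = \frac{\sqrt{74}}{2}$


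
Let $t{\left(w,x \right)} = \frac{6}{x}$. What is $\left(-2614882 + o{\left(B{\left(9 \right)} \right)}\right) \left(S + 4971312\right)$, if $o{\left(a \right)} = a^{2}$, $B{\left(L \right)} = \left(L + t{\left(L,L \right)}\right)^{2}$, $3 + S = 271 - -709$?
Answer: $- \frac{1049641063860529}{81} \approx -1.2959 \cdot 10^{13}$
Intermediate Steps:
$S = 977$ ($S = -3 + \left(271 - -709\right) = -3 + \left(271 + 709\right) = -3 + 980 = 977$)
$B{\left(L \right)} = \left(L + \frac{6}{L}\right)^{2}$
$\left(-2614882 + o{\left(B{\left(9 \right)} \right)}\right) \left(S + 4971312\right) = \left(-2614882 + \left(\frac{\left(6 + 9^{2}\right)^{2}}{81}\right)^{2}\right) \left(977 + 4971312\right) = \left(-2614882 + \left(\frac{\left(6 + 81\right)^{2}}{81}\right)^{2}\right) 4972289 = \left(-2614882 + \left(\frac{87^{2}}{81}\right)^{2}\right) 4972289 = \left(-2614882 + \left(\frac{1}{81} \cdot 7569\right)^{2}\right) 4972289 = \left(-2614882 + \left(\frac{841}{9}\right)^{2}\right) 4972289 = \left(-2614882 + \frac{707281}{81}\right) 4972289 = \left(- \frac{211098161}{81}\right) 4972289 = - \frac{1049641063860529}{81}$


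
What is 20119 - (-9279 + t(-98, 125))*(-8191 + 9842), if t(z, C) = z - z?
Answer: 15339748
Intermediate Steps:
t(z, C) = 0
20119 - (-9279 + t(-98, 125))*(-8191 + 9842) = 20119 - (-9279 + 0)*(-8191 + 9842) = 20119 - (-9279)*1651 = 20119 - 1*(-15319629) = 20119 + 15319629 = 15339748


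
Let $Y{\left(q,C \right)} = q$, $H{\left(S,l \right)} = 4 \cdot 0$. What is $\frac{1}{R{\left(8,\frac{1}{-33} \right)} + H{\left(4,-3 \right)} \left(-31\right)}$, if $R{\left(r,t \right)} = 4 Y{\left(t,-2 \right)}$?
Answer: $- \frac{33}{4} \approx -8.25$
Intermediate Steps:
$H{\left(S,l \right)} = 0$
$R{\left(r,t \right)} = 4 t$
$\frac{1}{R{\left(8,\frac{1}{-33} \right)} + H{\left(4,-3 \right)} \left(-31\right)} = \frac{1}{\frac{4}{-33} + 0 \left(-31\right)} = \frac{1}{4 \left(- \frac{1}{33}\right) + 0} = \frac{1}{- \frac{4}{33} + 0} = \frac{1}{- \frac{4}{33}} = - \frac{33}{4}$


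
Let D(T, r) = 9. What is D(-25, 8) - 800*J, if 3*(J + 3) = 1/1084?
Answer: 1958317/813 ≈ 2408.8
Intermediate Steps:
J = -9755/3252 (J = -3 + (1/3)/1084 = -3 + (1/3)*(1/1084) = -3 + 1/3252 = -9755/3252 ≈ -2.9997)
D(-25, 8) - 800*J = 9 - 800*(-9755/3252) = 9 + 1951000/813 = 1958317/813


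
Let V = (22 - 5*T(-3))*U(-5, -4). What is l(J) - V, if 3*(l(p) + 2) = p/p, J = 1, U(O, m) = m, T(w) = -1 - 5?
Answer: 619/3 ≈ 206.33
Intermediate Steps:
T(w) = -6
V = -208 (V = (22 - 5*(-6))*(-4) = (22 + 30)*(-4) = 52*(-4) = -208)
l(p) = -5/3 (l(p) = -2 + (p/p)/3 = -2 + (⅓)*1 = -2 + ⅓ = -5/3)
l(J) - V = -5/3 - 1*(-208) = -5/3 + 208 = 619/3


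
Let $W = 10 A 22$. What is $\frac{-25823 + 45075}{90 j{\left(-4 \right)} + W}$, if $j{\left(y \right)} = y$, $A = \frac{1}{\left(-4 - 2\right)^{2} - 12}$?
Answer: $- \frac{115512}{2105} \approx -54.875$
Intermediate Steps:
$A = \frac{1}{24}$ ($A = \frac{1}{\left(-6\right)^{2} - 12} = \frac{1}{36 - 12} = \frac{1}{24} \approx 0.041667$)
$W = \frac{55}{6}$ ($W = 10 \cdot \frac{1}{24} \cdot 22 = \frac{5}{12} \cdot 22 = \frac{55}{6} \approx 9.1667$)
$\frac{-25823 + 45075}{90 j{\left(-4 \right)} + W} = \frac{-25823 + 45075}{90 \left(-4\right) + \frac{55}{6}} = \frac{19252}{-360 + \frac{55}{6}} = \frac{19252}{- \frac{2105}{6}} = 19252 \left(- \frac{6}{2105}\right) = - \frac{115512}{2105}$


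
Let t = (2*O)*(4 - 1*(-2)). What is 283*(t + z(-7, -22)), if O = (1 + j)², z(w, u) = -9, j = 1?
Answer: 11037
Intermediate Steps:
O = 4 (O = (1 + 1)² = 2² = 4)
t = 48 (t = (2*4)*(4 - 1*(-2)) = 8*(4 + 2) = 8*6 = 48)
283*(t + z(-7, -22)) = 283*(48 - 9) = 283*39 = 11037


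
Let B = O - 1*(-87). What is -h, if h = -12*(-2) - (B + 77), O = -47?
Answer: 93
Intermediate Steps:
B = 40 (B = -47 - 1*(-87) = -47 + 87 = 40)
h = -93 (h = -12*(-2) - (40 + 77) = 24 - 1*117 = 24 - 117 = -93)
-h = -1*(-93) = 93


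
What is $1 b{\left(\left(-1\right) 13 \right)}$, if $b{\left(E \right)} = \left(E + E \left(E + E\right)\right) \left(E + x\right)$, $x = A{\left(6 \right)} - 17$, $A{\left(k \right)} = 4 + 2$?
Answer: $-7800$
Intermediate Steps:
$A{\left(k \right)} = 6$
$x = -11$ ($x = 6 - 17 = -11$)
$b{\left(E \right)} = \left(-11 + E\right) \left(E + 2 E^{2}\right)$ ($b{\left(E \right)} = \left(E + E \left(E + E\right)\right) \left(E - 11\right) = \left(E + E 2 E\right) \left(-11 + E\right) = \left(E + 2 E^{2}\right) \left(-11 + E\right) = \left(-11 + E\right) \left(E + 2 E^{2}\right)$)
$1 b{\left(\left(-1\right) 13 \right)} = 1 \left(-1\right) 13 \left(-11 - 21 \left(\left(-1\right) 13\right) + 2 \left(\left(-1\right) 13\right)^{2}\right) = 1 \left(- 13 \left(-11 - -273 + 2 \left(-13\right)^{2}\right)\right) = 1 \left(- 13 \left(-11 + 273 + 2 \cdot 169\right)\right) = 1 \left(- 13 \left(-11 + 273 + 338\right)\right) = 1 \left(\left(-13\right) 600\right) = 1 \left(-7800\right) = -7800$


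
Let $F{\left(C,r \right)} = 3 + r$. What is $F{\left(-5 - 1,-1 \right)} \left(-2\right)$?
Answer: $-4$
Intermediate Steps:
$F{\left(-5 - 1,-1 \right)} \left(-2\right) = \left(3 - 1\right) \left(-2\right) = 2 \left(-2\right) = -4$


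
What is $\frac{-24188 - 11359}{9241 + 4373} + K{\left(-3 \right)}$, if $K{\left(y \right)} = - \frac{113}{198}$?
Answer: $- \frac{714724}{224631} \approx -3.1818$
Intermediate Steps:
$K{\left(y \right)} = - \frac{113}{198}$ ($K{\left(y \right)} = \left(-113\right) \frac{1}{198} = - \frac{113}{198}$)
$\frac{-24188 - 11359}{9241 + 4373} + K{\left(-3 \right)} = \frac{-24188 - 11359}{9241 + 4373} - \frac{113}{198} = - \frac{35547}{13614} - \frac{113}{198} = \left(-35547\right) \frac{1}{13614} - \frac{113}{198} = - \frac{11849}{4538} - \frac{113}{198} = - \frac{714724}{224631}$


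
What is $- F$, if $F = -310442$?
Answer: $310442$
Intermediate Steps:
$- F = \left(-1\right) \left(-310442\right) = 310442$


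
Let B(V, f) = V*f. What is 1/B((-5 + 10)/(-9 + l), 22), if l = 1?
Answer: -4/55 ≈ -0.072727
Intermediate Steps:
1/B((-5 + 10)/(-9 + l), 22) = 1/(((-5 + 10)/(-9 + 1))*22) = 1/((5/(-8))*22) = 1/((5*(-1/8))*22) = 1/(-5/8*22) = 1/(-55/4) = -4/55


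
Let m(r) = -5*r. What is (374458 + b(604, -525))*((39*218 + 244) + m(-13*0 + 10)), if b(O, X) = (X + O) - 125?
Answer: 3255886752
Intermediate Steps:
b(O, X) = -125 + O + X (b(O, X) = (O + X) - 125 = -125 + O + X)
(374458 + b(604, -525))*((39*218 + 244) + m(-13*0 + 10)) = (374458 + (-125 + 604 - 525))*((39*218 + 244) - 5*(-13*0 + 10)) = (374458 - 46)*((8502 + 244) - 5*(0 + 10)) = 374412*(8746 - 5*10) = 374412*(8746 - 50) = 374412*8696 = 3255886752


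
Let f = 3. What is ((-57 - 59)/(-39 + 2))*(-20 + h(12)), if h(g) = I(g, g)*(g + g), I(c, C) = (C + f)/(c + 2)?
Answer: 4640/259 ≈ 17.915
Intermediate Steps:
I(c, C) = (3 + C)/(2 + c) (I(c, C) = (C + 3)/(c + 2) = (3 + C)/(2 + c))
h(g) = 2*g*(3 + g)/(2 + g) (h(g) = ((3 + g)/(2 + g))*(g + g) = ((3 + g)/(2 + g))*(2*g) = 2*g*(3 + g)/(2 + g))
((-57 - 59)/(-39 + 2))*(-20 + h(12)) = ((-57 - 59)/(-39 + 2))*(-20 + 2*12*(3 + 12)/(2 + 12)) = (-116/(-37))*(-20 + 2*12*15/14) = (-116*(-1/37))*(-20 + 2*12*(1/14)*15) = 116*(-20 + 180/7)/37 = (116/37)*(40/7) = 4640/259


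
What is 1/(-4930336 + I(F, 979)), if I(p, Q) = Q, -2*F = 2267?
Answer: -1/4929357 ≈ -2.0287e-7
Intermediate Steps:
F = -2267/2 (F = -1/2*2267 = -2267/2 ≈ -1133.5)
1/(-4930336 + I(F, 979)) = 1/(-4930336 + 979) = 1/(-4929357) = -1/4929357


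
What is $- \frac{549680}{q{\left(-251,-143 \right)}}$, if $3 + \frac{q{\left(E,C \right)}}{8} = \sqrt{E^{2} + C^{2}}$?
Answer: $- \frac{206130}{83441} - \frac{343550 \sqrt{3338}}{83441} \approx -240.35$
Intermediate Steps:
$q{\left(E,C \right)} = -24 + 8 \sqrt{C^{2} + E^{2}}$ ($q{\left(E,C \right)} = -24 + 8 \sqrt{E^{2} + C^{2}} = -24 + 8 \sqrt{C^{2} + E^{2}}$)
$- \frac{549680}{q{\left(-251,-143 \right)}} = - \frac{549680}{-24 + 8 \sqrt{\left(-143\right)^{2} + \left(-251\right)^{2}}} = - \frac{549680}{-24 + 8 \sqrt{20449 + 63001}} = - \frac{549680}{-24 + 8 \sqrt{83450}} = - \frac{549680}{-24 + 8 \cdot 5 \sqrt{3338}} = - \frac{549680}{-24 + 40 \sqrt{3338}}$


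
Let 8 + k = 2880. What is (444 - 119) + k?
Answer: 3197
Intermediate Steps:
k = 2872 (k = -8 + 2880 = 2872)
(444 - 119) + k = (444 - 119) + 2872 = 325 + 2872 = 3197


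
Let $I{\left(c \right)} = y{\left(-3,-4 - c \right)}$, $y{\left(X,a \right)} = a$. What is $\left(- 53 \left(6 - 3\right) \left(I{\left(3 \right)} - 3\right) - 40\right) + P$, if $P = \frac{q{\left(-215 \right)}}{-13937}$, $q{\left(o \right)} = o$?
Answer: $\frac{21602565}{13937} \approx 1550.0$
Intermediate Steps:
$P = \frac{215}{13937}$ ($P = - \frac{215}{-13937} = \left(-215\right) \left(- \frac{1}{13937}\right) = \frac{215}{13937} \approx 0.015427$)
$I{\left(c \right)} = -4 - c$
$\left(- 53 \left(6 - 3\right) \left(I{\left(3 \right)} - 3\right) - 40\right) + P = \left(- 53 \left(6 - 3\right) \left(\left(-4 - 3\right) - 3\right) - 40\right) + \frac{215}{13937} = \left(- 53 \cdot 3 \left(\left(-4 - 3\right) - 3\right) - 40\right) + \frac{215}{13937} = \left(- 53 \cdot 3 \left(-7 - 3\right) - 40\right) + \frac{215}{13937} = \left(- 53 \cdot 3 \left(-10\right) - 40\right) + \frac{215}{13937} = \left(\left(-53\right) \left(-30\right) - 40\right) + \frac{215}{13937} = \left(1590 - 40\right) + \frac{215}{13937} = 1550 + \frac{215}{13937} = \frac{21602565}{13937}$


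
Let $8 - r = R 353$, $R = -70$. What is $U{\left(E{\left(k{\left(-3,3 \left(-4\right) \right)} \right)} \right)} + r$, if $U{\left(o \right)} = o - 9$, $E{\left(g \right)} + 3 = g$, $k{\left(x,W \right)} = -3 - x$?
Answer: $24706$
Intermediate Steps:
$E{\left(g \right)} = -3 + g$
$U{\left(o \right)} = -9 + o$ ($U{\left(o \right)} = o - 9 = -9 + o$)
$r = 24718$ ($r = 8 - \left(-70\right) 353 = 8 - -24710 = 8 + 24710 = 24718$)
$U{\left(E{\left(k{\left(-3,3 \left(-4\right) \right)} \right)} \right)} + r = \left(-9 - 3\right) + 24718 = -12 + 24718 = 24706$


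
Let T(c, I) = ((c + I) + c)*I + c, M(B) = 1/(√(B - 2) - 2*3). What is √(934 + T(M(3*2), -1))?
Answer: √3741/2 ≈ 30.582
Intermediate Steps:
M(B) = 1/(-6 + √(-2 + B)) (M(B) = 1/(√(-2 + B) - 6) = 1/(-6 + √(-2 + B)))
T(c, I) = c + I*(I + 2*c) (T(c, I) = ((I + c) + c)*I + c = (I + 2*c)*I + c = I*(I + 2*c) + c = c + I*(I + 2*c))
√(934 + T(M(3*2), -1)) = √(934 + (1/(-6 + √(-2 + 3*2)) + (-1)² + 2*(-1)/(-6 + √(-2 + 3*2)))) = √(934 + (1/(-6 + √(-2 + 6)) + 1 + 2*(-1)/(-6 + √(-2 + 6)))) = √(934 + (1/(-6 + √4) + 1 + 2*(-1)/(-6 + √4))) = √(934 + (1/(-6 + 2) + 1 + 2*(-1)/(-6 + 2))) = √(934 + (1/(-4) + 1 + 2*(-1)/(-4))) = √(934 + (-¼ + 1 + 2*(-1)*(-¼))) = √(934 + (-¼ + 1 + ½)) = √(934 + 5/4) = √(3741/4) = √3741/2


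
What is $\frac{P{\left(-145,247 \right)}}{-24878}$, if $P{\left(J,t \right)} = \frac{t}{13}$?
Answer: $- \frac{19}{24878} \approx -0.00076373$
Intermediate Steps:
$P{\left(J,t \right)} = \frac{t}{13}$ ($P{\left(J,t \right)} = t \frac{1}{13} = \frac{t}{13}$)
$\frac{P{\left(-145,247 \right)}}{-24878} = \frac{\frac{1}{13} \cdot 247}{-24878} = 19 \left(- \frac{1}{24878}\right) = - \frac{19}{24878}$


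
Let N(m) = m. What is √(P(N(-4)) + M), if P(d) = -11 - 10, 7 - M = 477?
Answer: I*√491 ≈ 22.159*I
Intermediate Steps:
M = -470 (M = 7 - 1*477 = 7 - 477 = -470)
P(d) = -21
√(P(N(-4)) + M) = √(-21 - 470) = √(-491) = I*√491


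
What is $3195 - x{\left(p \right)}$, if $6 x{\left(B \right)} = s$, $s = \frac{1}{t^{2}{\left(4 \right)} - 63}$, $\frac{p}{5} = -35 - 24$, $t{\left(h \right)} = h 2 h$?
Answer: $\frac{18422369}{5766} \approx 3195.0$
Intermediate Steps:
$t{\left(h \right)} = 2 h^{2}$ ($t{\left(h \right)} = 2 h h = 2 h^{2}$)
$p = -295$ ($p = 5 \left(-35 - 24\right) = 5 \left(-59\right) = -295$)
$s = \frac{1}{961}$ ($s = \frac{1}{\left(2 \cdot 4^{2}\right)^{2} - 63} = \frac{1}{\left(2 \cdot 16\right)^{2} - 63} = \frac{1}{32^{2} - 63} = \frac{1}{1024 - 63} = \frac{1}{961} \approx 0.0010406$)
$x{\left(B \right)} = \frac{1}{5766}$ ($x{\left(B \right)} = \frac{1}{6} \cdot \frac{1}{961} = \frac{1}{5766}$)
$3195 - x{\left(p \right)} = 3195 - \frac{1}{5766} = \frac{18422369}{5766}$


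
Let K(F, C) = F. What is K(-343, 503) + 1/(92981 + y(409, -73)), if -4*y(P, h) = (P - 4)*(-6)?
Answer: -64201709/187177 ≈ -343.00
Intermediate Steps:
y(P, h) = -6 + 3*P/2 (y(P, h) = -(P - 4)*(-6)/4 = -(-4 + P)*(-6)/4 = -(24 - 6*P)/4 = -6 + 3*P/2)
K(-343, 503) + 1/(92981 + y(409, -73)) = -343 + 1/(92981 + (-6 + (3/2)*409)) = -343 + 1/(92981 + (-6 + 1227/2)) = -343 + 1/(92981 + 1215/2) = -343 + 1/(187177/2) = -343 + 2/187177 = -64201709/187177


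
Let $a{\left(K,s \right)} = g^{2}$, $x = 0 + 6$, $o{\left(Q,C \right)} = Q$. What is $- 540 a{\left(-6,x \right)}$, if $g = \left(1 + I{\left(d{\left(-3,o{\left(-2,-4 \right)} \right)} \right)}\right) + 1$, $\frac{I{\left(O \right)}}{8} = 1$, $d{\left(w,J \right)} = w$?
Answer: $-54000$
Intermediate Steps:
$I{\left(O \right)} = 8$ ($I{\left(O \right)} = 8 \cdot 1 = 8$)
$x = 6$
$g = 10$ ($g = \left(1 + 8\right) + 1 = 9 + 1 = 10$)
$a{\left(K,s \right)} = 100$ ($a{\left(K,s \right)} = 10^{2} = 100$)
$- 540 a{\left(-6,x \right)} = \left(-540\right) 100 = -54000$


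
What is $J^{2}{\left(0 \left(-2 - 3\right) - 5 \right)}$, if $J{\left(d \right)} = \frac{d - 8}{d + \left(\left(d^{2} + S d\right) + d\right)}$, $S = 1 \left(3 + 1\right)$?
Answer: $\frac{169}{25} \approx 6.76$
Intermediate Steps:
$S = 4$ ($S = 1 \cdot 4 = 4$)
$J{\left(d \right)} = \frac{-8 + d}{d^{2} + 6 d}$ ($J{\left(d \right)} = \frac{d - 8}{d + \left(\left(d^{2} + 4 d\right) + d\right)} = \frac{-8 + d}{d + \left(d^{2} + 5 d\right)} = \frac{-8 + d}{d^{2} + 6 d}$)
$J^{2}{\left(0 \left(-2 - 3\right) - 5 \right)} = \left(\frac{-8 - \left(5 + 0 \left(-2 - 3\right)\right)}{\left(0 \left(-2 - 3\right) - 5\right) \left(6 - \left(5 + 0 \left(-2 - 3\right)\right)\right)}\right)^{2} = \left(\frac{-8 + \left(0 \left(-5\right) - 5\right)}{\left(0 \left(-5\right) - 5\right) \left(6 + \left(0 \left(-5\right) - 5\right)\right)}\right)^{2} = \left(\frac{-8 + \left(0 - 5\right)}{\left(0 - 5\right) \left(6 + \left(0 - 5\right)\right)}\right)^{2} = \left(\frac{-8 - 5}{\left(-5\right) \left(6 - 5\right)}\right)^{2} = \left(\left(- \frac{1}{5}\right) 1^{-1} \left(-13\right)\right)^{2} = \left(\left(- \frac{1}{5}\right) 1 \left(-13\right)\right)^{2} = \left(\frac{13}{5}\right)^{2} = \frac{169}{25}$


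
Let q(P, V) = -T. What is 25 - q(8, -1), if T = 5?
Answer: 30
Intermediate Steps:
q(P, V) = -5 (q(P, V) = -1*5 = -5)
25 - q(8, -1) = 25 - 1*(-5) = 25 + 5 = 30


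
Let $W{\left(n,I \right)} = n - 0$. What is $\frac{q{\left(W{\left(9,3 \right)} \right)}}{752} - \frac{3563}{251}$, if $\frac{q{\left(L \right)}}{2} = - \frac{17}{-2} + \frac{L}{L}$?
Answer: $- \frac{2674607}{188752} \approx -14.17$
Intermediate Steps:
$W{\left(n,I \right)} = n$ ($W{\left(n,I \right)} = n + 0 = n$)
$q{\left(L \right)} = 19$ ($q{\left(L \right)} = 2 \left(- \frac{17}{-2} + \frac{L}{L}\right) = 2 \left(\left(-17\right) \left(- \frac{1}{2}\right) + 1\right) = 2 \left(\frac{17}{2} + 1\right) = 2 \cdot \frac{19}{2} = 19$)
$\frac{q{\left(W{\left(9,3 \right)} \right)}}{752} - \frac{3563}{251} = \frac{19}{752} - \frac{3563}{251} = - \frac{2674607}{188752}$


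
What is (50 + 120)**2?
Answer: 28900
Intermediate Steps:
(50 + 120)**2 = 170**2 = 28900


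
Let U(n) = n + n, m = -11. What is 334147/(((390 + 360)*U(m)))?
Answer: -30377/1500 ≈ -20.251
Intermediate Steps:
U(n) = 2*n
334147/(((390 + 360)*U(m))) = 334147/(((390 + 360)*(2*(-11)))) = 334147/((750*(-22))) = 334147/(-16500) = 334147*(-1/16500) = -30377/1500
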